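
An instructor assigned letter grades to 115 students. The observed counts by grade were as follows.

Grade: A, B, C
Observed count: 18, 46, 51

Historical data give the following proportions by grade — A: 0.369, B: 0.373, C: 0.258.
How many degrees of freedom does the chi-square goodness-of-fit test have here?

There are k = 3 categories and no parameters were estimated from the data, so df = 3 − 1 = 2.

2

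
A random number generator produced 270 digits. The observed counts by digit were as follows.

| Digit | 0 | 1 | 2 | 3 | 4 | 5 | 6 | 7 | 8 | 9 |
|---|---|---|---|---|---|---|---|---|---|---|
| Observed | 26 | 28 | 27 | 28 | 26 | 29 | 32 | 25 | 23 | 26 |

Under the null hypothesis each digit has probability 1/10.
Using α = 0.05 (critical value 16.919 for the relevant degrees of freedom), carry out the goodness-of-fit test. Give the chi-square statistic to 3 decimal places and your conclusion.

Under H₀ each category has probability 1/10, so each expected count is 270/10 = 27.
cat         O        E   (O−E)²/E
0          26       27     0.0370
1          28       27     0.0370
2          27       27     0.0000
3          28       27     0.0370
4          26       27     0.0370
5          29       27     0.1481
6          32       27     0.9259
7          25       27     0.1481
8          23       27     0.5926
9          26       27     0.0370
Sum = 2.000
df = 9. Since 2.000 < 16.919, we do not reject H₀.

2.000; do not reject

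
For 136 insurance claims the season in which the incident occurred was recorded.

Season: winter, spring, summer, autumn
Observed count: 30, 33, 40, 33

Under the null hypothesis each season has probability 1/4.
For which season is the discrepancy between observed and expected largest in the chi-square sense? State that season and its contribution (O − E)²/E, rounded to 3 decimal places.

Expected count for each of the 4 categories: 136/4 = 34.
χ² = (30−34)²/34 + (33−34)²/34 + (40−34)²/34 + (33−34)²/34
   = 0.4706 + 0.0294 + 1.0588 + 0.0294
The largest term is for summer: 1.059.

summer, 1.059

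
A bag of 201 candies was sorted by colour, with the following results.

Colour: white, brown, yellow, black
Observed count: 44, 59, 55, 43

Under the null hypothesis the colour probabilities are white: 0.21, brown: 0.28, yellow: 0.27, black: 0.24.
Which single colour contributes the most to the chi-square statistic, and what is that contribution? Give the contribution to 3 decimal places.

Expected counts E_i = n·p_i: 201×0.21 = 42.21, 201×0.28 = 56.28, 201×0.27 = 54.27, 201×0.24 = 48.24.
white: (44 − 42.21)²/42.21 = 3.2041/42.21 = 0.0759
brown: (59 − 56.28)²/56.28 = 7.3984/56.28 = 0.1315
yellow: (55 − 54.27)²/54.27 = 0.5329/54.27 = 0.0098
black: (43 − 48.24)²/48.24 = 27.4576/48.24 = 0.5692
The largest term is for black: 0.569.

black, 0.569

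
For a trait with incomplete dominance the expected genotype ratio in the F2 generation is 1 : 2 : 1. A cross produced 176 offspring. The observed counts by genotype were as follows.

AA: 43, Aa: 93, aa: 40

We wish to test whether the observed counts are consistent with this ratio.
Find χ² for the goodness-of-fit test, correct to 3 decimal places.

0.670

Ratio total = 4. Expected counts: 176×1/4 = 44, 176×2/4 = 88, 176×1/4 = 44.
χ² = (43−44)²/44 + (93−88)²/88 + (40−44)²/44
   = 0.0227 + 0.2841 + 0.3636
Sum = 0.670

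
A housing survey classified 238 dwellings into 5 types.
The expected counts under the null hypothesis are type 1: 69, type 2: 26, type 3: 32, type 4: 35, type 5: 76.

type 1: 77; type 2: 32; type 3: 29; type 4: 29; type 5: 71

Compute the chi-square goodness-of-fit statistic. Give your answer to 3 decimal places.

cat         O        E   (O−E)²/E
type 1     77       69     0.9275
type 2     32       26     1.3846
type 3     29       32     0.2813
type 4     29       35     1.0286
type 5     71       76     0.3289
Sum = 3.951

3.951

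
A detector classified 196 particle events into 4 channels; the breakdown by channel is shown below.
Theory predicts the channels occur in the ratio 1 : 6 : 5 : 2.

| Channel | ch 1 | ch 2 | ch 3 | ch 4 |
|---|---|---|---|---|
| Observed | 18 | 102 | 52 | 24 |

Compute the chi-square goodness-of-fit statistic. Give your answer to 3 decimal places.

10.200

Ratio total = 14. Expected counts: 196×1/14 = 14, 196×6/14 = 84, 196×5/14 = 70, 196×2/14 = 28.
cat         O        E   (O−E)²/E
ch 1       18       14     1.1429
ch 2      102       84     3.8571
ch 3       52       70     4.6286
ch 4       24       28     0.5714
Sum = 10.200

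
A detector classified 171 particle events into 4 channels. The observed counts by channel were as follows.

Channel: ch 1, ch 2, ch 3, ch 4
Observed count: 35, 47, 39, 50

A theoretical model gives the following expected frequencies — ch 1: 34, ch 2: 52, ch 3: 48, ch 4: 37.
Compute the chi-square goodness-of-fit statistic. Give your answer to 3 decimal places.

cat         O        E   (O−E)²/E
ch 1       35       34     0.0294
ch 2       47       52     0.4808
ch 3       39       48     1.6875
ch 4       50       37     4.5676
Sum = 6.765

6.765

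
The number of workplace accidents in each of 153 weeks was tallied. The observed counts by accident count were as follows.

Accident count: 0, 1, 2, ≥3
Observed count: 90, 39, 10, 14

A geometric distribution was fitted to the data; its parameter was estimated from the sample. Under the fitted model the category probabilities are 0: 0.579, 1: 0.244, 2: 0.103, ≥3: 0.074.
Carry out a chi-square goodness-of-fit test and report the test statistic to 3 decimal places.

Expected counts E_i = n·p_i: 153×0.579 = 88.587, 153×0.244 = 37.332, 153×0.103 = 15.759, 153×0.074 = 11.322.
cat         O        E   (O−E)²/E
0          90   88.587     0.0225
1          39   37.332     0.0745
2          10   15.759     2.1046
≥3         14   11.322     0.6334
Sum = 2.835

2.835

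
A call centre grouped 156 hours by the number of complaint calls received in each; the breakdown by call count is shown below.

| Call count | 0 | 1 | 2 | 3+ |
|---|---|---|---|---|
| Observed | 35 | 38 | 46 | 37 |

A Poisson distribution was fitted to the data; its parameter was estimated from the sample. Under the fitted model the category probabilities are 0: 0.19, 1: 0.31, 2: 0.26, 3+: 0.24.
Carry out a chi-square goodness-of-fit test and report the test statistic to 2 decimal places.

Expected counts E_i = n·p_i: 156×0.19 = 29.64, 156×0.31 = 48.36, 156×0.26 = 40.56, 156×0.24 = 37.44.
0: (35 − 29.64)²/29.64 = 28.7296/29.64 = 0.969
1: (38 − 48.36)²/48.36 = 107.3296/48.36 = 2.219
2: (46 − 40.56)²/40.56 = 29.5936/40.56 = 0.730
3+: (37 − 37.44)²/37.44 = 0.1936/37.44 = 0.005
Sum = 3.92

3.92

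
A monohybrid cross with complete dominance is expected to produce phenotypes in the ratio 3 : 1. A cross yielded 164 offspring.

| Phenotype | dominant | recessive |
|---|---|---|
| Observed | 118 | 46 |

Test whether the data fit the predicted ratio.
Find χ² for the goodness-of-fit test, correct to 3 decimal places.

0.813

Ratio total = 4. Expected counts: 164×3/4 = 123, 164×1/4 = 41.
cat            O        E   (O−E)²/E
dominant     118      123     0.2033
recessive     46       41     0.6098
Sum = 0.813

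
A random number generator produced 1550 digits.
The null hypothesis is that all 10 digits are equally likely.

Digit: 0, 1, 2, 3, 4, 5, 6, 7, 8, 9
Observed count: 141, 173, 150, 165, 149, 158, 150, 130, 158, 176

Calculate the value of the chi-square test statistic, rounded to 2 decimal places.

Under H₀ each category has probability 1/10, so each expected count is 1550/10 = 155.
χ² = (141−155)²/155 + (173−155)²/155 + (150−155)²/155 + (165−155)²/155 + (149−155)²/155 + (158−155)²/155 + (150−155)²/155 + (130−155)²/155 + (158−155)²/155 + (176−155)²/155
   = 1.265 + 2.090 + 0.161 + 0.645 + 0.232 + 0.058 + 0.161 + 4.032 + 0.058 + 2.845
Sum = 11.55

11.55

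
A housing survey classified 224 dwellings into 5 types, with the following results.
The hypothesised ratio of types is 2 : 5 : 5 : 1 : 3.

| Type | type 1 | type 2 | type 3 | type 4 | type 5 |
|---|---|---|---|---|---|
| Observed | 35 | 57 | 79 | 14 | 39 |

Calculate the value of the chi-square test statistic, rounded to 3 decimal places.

Ratio total = 16. Expected counts: 224×2/16 = 28, 224×5/16 = 70, 224×5/16 = 70, 224×1/16 = 14, 224×3/16 = 42.
χ² = (35−28)²/28 + (57−70)²/70 + (79−70)²/70 + (14−14)²/14 + (39−42)²/42
   = 1.7500 + 2.4143 + 1.1571 + 0.0000 + 0.2143
Sum = 5.536

5.536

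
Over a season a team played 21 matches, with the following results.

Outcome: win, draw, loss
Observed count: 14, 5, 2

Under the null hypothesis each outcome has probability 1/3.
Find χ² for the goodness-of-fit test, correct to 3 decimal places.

Expected count for each of the 3 categories: 21/3 = 7.
χ² = (14−7)²/7 + (5−7)²/7 + (2−7)²/7
   = 7.0000 + 0.5714 + 3.5714
Sum = 11.143

11.143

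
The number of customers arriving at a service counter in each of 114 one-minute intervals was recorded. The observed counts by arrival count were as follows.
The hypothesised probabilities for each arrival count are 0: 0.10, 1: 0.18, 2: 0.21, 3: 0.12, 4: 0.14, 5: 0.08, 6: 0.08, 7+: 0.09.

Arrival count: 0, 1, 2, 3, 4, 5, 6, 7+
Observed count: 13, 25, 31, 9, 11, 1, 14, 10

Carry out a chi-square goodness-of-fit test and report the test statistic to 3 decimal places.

Expected counts E_i = n·p_i: 114×0.10 = 11.4, 114×0.18 = 20.52, 114×0.21 = 23.94, 114×0.12 = 13.68, 114×0.14 = 15.96, 114×0.08 = 9.12, 114×0.08 = 9.12, 114×0.09 = 10.26.
χ² = (13−11.4)²/11.4 + (25−20.52)²/20.52 + (31−23.94)²/23.94 + (9−13.68)²/13.68 + (11−15.96)²/15.96 + (1−9.12)²/9.12 + (14−9.12)²/9.12 + (10−10.26)²/10.26
   = 0.2246 + 0.9781 + 2.0820 + 1.6011 + 1.5415 + 7.2296 + 2.6112 + 0.0066
Sum = 16.275

16.275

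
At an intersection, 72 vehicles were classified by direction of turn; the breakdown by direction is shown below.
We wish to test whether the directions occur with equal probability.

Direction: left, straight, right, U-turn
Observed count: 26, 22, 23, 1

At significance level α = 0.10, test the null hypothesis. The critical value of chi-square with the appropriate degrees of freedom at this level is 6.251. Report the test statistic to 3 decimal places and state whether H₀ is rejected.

Expected count for each of the 4 categories: 72/4 = 18.
χ² = (26−18)²/18 + (22−18)²/18 + (23−18)²/18 + (1−18)²/18
   = 3.5556 + 0.8889 + 1.3889 + 16.0556
Sum = 21.889
df = 3. Since 21.889 > 6.251, we reject H₀.

21.889; reject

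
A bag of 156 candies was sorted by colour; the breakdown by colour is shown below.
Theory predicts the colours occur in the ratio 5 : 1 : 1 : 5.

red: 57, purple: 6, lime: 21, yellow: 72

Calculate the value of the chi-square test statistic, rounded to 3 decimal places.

10.431

Ratio total = 12. Expected counts: 156×5/12 = 65, 156×1/12 = 13, 156×1/12 = 13, 156×5/12 = 65.
χ² = (57−65)²/65 + (6−13)²/13 + (21−13)²/13 + (72−65)²/65
   = 0.9846 + 3.7692 + 4.9231 + 0.7538
Sum = 10.431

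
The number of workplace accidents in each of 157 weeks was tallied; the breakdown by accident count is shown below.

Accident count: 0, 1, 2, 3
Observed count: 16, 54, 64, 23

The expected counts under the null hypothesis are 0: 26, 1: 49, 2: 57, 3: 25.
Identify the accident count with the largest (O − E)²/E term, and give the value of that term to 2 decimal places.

χ² = (16−26)²/26 + (54−49)²/49 + (64−57)²/57 + (23−25)²/25
   = 3.846 + 0.510 + 0.860 + 0.160
The largest term is for 0: 3.85.

0, 3.85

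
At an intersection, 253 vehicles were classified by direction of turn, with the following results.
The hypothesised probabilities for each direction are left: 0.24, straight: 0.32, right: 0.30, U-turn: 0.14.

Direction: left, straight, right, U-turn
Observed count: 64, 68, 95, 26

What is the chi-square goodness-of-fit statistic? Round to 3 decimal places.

Expected counts E_i = n·p_i: 253×0.24 = 60.72, 253×0.32 = 80.96, 253×0.30 = 75.9, 253×0.14 = 35.42.
cat           O        E   (O−E)²/E
left         64    60.72     0.1772
straight     68    80.96     2.0746
right        95     75.9     4.8065
U-turn       26    35.42     2.5053
Sum = 9.564

9.564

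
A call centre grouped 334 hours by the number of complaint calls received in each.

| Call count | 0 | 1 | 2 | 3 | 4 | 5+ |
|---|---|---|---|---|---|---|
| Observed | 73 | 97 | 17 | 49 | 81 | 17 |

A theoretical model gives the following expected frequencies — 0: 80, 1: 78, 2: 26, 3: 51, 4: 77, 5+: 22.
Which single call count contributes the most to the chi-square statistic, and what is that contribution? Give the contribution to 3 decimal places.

0: (73 − 80)²/80 = 49/80 = 0.6125
1: (97 − 78)²/78 = 361/78 = 4.6282
2: (17 − 26)²/26 = 81/26 = 3.1154
3: (49 − 51)²/51 = 4/51 = 0.0784
4: (81 − 77)²/77 = 16/77 = 0.2078
5+: (17 − 22)²/22 = 25/22 = 1.1364
The largest term is for 1: 4.628.

1, 4.628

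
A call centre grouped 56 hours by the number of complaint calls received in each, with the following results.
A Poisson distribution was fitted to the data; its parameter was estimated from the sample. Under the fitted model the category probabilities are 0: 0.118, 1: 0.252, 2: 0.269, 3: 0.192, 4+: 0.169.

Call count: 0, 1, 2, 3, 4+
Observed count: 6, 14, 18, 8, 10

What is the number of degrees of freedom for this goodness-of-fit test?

3

There are k = 5 categories and 1 parameter estimated from the data, so df = 5 − 1 − 1 = 3.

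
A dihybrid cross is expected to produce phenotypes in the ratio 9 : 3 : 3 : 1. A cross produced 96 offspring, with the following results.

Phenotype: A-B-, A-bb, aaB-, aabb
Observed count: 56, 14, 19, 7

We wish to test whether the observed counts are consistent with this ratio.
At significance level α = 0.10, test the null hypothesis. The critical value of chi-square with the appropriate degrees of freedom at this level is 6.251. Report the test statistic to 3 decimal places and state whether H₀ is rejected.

1.185; do not reject

Ratio total = 16. Expected counts: 96×9/16 = 54, 96×3/16 = 18, 96×3/16 = 18, 96×1/16 = 6.
cat         O        E   (O−E)²/E
A-B-       56       54     0.0741
A-bb       14       18     0.8889
aaB-       19       18     0.0556
aabb        7        6     0.1667
Sum = 1.185
df = 3. Since 1.185 < 6.251, we do not reject H₀.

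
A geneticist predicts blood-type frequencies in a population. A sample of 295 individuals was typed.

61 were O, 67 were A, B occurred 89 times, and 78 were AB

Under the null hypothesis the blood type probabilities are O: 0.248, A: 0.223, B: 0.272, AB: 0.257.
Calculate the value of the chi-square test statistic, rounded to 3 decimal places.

3.063

Expected counts E_i = n·p_i: 295×0.248 = 73.16, 295×0.223 = 65.785, 295×0.272 = 80.24, 295×0.257 = 75.815.
cat         O        E   (O−E)²/E
O          61    73.16     2.0211
A          67   65.785     0.0224
B          89    80.24     0.9564
AB         78   75.815     0.0630
Sum = 3.063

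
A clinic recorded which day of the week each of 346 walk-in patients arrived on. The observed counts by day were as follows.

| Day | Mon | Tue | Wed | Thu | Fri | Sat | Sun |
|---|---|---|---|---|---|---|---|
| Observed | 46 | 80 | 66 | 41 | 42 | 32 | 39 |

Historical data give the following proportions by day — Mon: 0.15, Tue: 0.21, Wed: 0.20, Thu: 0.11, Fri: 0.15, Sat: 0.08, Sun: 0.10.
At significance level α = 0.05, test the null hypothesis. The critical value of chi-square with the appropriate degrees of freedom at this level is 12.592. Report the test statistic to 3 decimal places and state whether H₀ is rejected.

Expected counts E_i = n·p_i: 346×0.15 = 51.9, 346×0.21 = 72.66, 346×0.20 = 69.2, 346×0.11 = 38.06, 346×0.15 = 51.9, 346×0.08 = 27.68, 346×0.10 = 34.6.
χ² = (46−51.9)²/51.9 + (80−72.66)²/72.66 + (66−69.2)²/69.2 + (41−38.06)²/38.06 + (42−51.9)²/51.9 + (32−27.68)²/27.68 + (39−34.6)²/34.6
   = 0.6707 + 0.7415 + 0.1480 + 0.2271 + 1.8884 + 0.6742 + 0.5595
Sum = 4.909
df = 6. Since 4.909 < 12.592, we do not reject H₀.

4.909; do not reject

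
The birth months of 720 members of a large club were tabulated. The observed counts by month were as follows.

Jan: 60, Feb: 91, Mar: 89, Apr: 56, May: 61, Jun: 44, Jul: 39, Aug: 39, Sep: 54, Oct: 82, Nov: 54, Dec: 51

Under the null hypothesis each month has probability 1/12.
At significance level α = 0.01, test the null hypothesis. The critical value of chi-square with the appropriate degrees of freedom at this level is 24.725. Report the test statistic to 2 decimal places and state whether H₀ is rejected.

Under H₀ each category has probability 1/12, so each expected count is 720/12 = 60.
Jan: (60 − 60)²/60 = 0/60 = 0.000
Feb: (91 − 60)²/60 = 961/60 = 16.017
Mar: (89 − 60)²/60 = 841/60 = 14.017
Apr: (56 − 60)²/60 = 16/60 = 0.267
May: (61 − 60)²/60 = 1/60 = 0.017
Jun: (44 − 60)²/60 = 256/60 = 4.267
Jul: (39 − 60)²/60 = 441/60 = 7.350
Aug: (39 − 60)²/60 = 441/60 = 7.350
Sep: (54 − 60)²/60 = 36/60 = 0.600
Oct: (82 − 60)²/60 = 484/60 = 8.067
Nov: (54 − 60)²/60 = 36/60 = 0.600
Dec: (51 − 60)²/60 = 81/60 = 1.350
Sum = 59.90
df = 11. Since 59.90 > 24.725, we reject H₀.

59.90; reject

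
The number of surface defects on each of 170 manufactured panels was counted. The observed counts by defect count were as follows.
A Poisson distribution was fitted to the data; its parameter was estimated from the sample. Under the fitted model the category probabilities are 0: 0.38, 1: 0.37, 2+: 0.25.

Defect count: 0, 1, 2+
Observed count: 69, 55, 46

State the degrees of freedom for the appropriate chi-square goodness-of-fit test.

There are k = 3 categories and 1 parameter estimated from the data, so df = 3 − 1 − 1 = 1.

1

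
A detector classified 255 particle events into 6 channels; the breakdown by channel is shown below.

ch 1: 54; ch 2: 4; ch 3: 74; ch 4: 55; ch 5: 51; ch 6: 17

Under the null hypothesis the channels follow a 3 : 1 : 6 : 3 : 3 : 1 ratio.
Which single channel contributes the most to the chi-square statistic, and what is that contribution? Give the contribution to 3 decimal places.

ch 2, 8.067

Ratio total = 17. Expected counts: 255×3/17 = 45, 255×1/17 = 15, 255×6/17 = 90, 255×3/17 = 45, 255×3/17 = 45, 255×1/17 = 15.
cat         O        E   (O−E)²/E
ch 1       54       45     1.8000
ch 2        4       15     8.0667
ch 3       74       90     2.8444
ch 4       55       45     2.2222
ch 5       51       45     0.8000
ch 6       17       15     0.2667
The largest term is for ch 2: 8.067.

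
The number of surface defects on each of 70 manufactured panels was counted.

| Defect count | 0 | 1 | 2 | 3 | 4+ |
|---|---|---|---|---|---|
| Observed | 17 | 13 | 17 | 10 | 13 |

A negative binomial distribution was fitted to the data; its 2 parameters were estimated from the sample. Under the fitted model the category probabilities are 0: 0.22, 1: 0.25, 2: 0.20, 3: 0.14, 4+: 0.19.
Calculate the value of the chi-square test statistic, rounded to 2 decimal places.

1.98

Expected counts E_i = n·p_i: 70×0.22 = 15.4, 70×0.25 = 17.5, 70×0.20 = 14, 70×0.14 = 9.8, 70×0.19 = 13.3.
cat         O        E   (O−E)²/E
0          17     15.4      0.166
1          13     17.5      1.157
2          17       14      0.643
3          10      9.8      0.004
4+         13     13.3      0.007
Sum = 1.98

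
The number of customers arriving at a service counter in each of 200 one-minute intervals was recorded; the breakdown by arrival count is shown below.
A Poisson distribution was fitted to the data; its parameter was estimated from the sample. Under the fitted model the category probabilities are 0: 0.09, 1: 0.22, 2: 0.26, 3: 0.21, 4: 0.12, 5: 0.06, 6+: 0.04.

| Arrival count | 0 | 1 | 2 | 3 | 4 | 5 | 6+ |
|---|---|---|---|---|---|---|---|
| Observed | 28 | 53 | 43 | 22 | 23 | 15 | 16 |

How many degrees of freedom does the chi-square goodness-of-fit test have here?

There are k = 7 categories and 1 parameter estimated from the data, so df = 7 − 1 − 1 = 5.

5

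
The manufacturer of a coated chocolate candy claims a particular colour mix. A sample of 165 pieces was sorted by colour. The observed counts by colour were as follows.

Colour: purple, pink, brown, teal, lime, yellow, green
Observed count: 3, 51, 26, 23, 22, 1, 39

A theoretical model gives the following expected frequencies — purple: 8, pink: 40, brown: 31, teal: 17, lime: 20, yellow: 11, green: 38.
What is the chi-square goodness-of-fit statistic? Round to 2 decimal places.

18.39

cat         O        E   (O−E)²/E
purple      3        8      3.125
pink       51       40      3.025
brown      26       31      0.806
teal       23       17      2.118
lime       22       20      0.200
yellow      1       11      9.091
green      39       38      0.026
Sum = 18.39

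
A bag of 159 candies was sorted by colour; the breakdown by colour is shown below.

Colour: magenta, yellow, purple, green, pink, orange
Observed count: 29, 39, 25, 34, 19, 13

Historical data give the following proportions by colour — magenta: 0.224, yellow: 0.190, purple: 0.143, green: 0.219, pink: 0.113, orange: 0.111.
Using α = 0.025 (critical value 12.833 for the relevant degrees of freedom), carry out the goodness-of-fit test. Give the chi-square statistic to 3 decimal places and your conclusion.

5.315; do not reject

Expected counts E_i = n·p_i: 159×0.224 = 35.616, 159×0.190 = 30.21, 159×0.143 = 22.737, 159×0.219 = 34.821, 159×0.113 = 17.967, 159×0.111 = 17.649.
magenta: (29 − 35.616)²/35.616 = 43.771456/35.616 = 1.2290
yellow: (39 − 30.21)²/30.21 = 77.2641/30.21 = 2.5576
purple: (25 − 22.737)²/22.737 = 5.121169/22.737 = 0.2252
green: (34 − 34.821)²/34.821 = 0.674041/34.821 = 0.0194
pink: (19 − 17.967)²/17.967 = 1.067089/17.967 = 0.0594
orange: (13 − 17.649)²/17.649 = 21.613201/17.649 = 1.2246
Sum = 5.315
df = 5. Since 5.315 < 12.833, we do not reject H₀.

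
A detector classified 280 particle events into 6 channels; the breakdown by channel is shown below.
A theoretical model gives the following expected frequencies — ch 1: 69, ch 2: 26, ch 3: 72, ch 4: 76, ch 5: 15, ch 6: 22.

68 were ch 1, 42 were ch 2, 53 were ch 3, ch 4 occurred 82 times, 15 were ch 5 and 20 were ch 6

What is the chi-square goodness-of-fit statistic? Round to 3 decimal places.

15.530

χ² = (68−69)²/69 + (42−26)²/26 + (53−72)²/72 + (82−76)²/76 + (15−15)²/15 + (20−22)²/22
   = 0.0145 + 9.8462 + 5.0139 + 0.4737 + 0.0000 + 0.1818
Sum = 15.530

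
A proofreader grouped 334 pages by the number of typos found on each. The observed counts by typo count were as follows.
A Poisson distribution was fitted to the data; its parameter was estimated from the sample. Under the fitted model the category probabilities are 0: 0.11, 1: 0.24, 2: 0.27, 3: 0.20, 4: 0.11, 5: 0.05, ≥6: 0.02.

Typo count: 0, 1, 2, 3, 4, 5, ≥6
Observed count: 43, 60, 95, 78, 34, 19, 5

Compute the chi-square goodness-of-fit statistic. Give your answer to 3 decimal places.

9.216

Expected counts E_i = n·p_i: 334×0.11 = 36.74, 334×0.24 = 80.16, 334×0.27 = 90.18, 334×0.20 = 66.8, 334×0.11 = 36.74, 334×0.05 = 16.7, 334×0.02 = 6.68.
0: (43 − 36.74)²/36.74 = 39.1876/36.74 = 1.0666
1: (60 − 80.16)²/80.16 = 406.4256/80.16 = 5.0702
2: (95 − 90.18)²/90.18 = 23.2324/90.18 = 0.2576
3: (78 − 66.8)²/66.8 = 125.44/66.8 = 1.8778
4: (34 − 36.74)²/36.74 = 7.5076/36.74 = 0.2043
5: (19 − 16.7)²/16.7 = 5.29/16.7 = 0.3168
≥6: (5 − 6.68)²/6.68 = 2.8224/6.68 = 0.4225
Sum = 9.216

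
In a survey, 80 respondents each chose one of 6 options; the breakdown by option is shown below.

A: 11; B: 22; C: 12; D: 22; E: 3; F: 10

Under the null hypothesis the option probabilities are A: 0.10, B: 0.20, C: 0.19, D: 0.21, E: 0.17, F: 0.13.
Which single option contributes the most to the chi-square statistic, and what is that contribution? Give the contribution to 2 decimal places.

Expected counts E_i = n·p_i: 80×0.10 = 8, 80×0.20 = 16, 80×0.19 = 15.2, 80×0.21 = 16.8, 80×0.17 = 13.6, 80×0.13 = 10.4.
cat         O        E   (O−E)²/E
A          11        8      1.125
B          22       16      2.250
C          12     15.2      0.674
D          22     16.8      1.610
E           3     13.6      8.262
F          10     10.4      0.015
The largest term is for E: 8.26.

E, 8.26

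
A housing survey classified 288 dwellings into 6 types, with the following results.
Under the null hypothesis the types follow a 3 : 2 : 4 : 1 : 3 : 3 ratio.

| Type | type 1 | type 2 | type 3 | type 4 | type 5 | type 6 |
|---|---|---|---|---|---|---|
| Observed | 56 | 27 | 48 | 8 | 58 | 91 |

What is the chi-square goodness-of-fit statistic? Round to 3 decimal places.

Ratio total = 16. Expected counts: 288×3/16 = 54, 288×2/16 = 36, 288×4/16 = 72, 288×1/16 = 18, 288×3/16 = 54, 288×3/16 = 54.
type 1: (56 − 54)²/54 = 4/54 = 0.0741
type 2: (27 − 36)²/36 = 81/36 = 2.2500
type 3: (48 − 72)²/72 = 576/72 = 8.0000
type 4: (8 − 18)²/18 = 100/18 = 5.5556
type 5: (58 − 54)²/54 = 16/54 = 0.2963
type 6: (91 − 54)²/54 = 1369/54 = 25.3519
Sum = 41.528

41.528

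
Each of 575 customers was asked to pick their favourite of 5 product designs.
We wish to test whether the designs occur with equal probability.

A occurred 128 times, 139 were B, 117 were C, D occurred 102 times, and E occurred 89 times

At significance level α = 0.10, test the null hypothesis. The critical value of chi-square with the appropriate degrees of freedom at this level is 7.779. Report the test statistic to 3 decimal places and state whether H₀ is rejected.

Expected count for each of the 5 categories: 575/5 = 115.
χ² = (128−115)²/115 + (139−115)²/115 + (117−115)²/115 + (102−115)²/115 + (89−115)²/115
   = 1.4696 + 5.0087 + 0.0348 + 1.4696 + 5.8783
Sum = 13.861
df = 4. Since 13.861 > 7.779, we reject H₀.

13.861; reject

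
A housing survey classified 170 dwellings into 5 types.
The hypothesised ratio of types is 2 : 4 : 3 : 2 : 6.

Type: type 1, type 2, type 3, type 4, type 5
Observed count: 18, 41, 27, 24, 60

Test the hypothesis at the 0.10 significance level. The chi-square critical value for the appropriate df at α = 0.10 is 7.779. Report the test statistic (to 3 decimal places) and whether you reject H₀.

1.325; do not reject

Ratio total = 17. Expected counts: 170×2/17 = 20, 170×4/17 = 40, 170×3/17 = 30, 170×2/17 = 20, 170×6/17 = 60.
type 1: (18 − 20)²/20 = 4/20 = 0.2000
type 2: (41 − 40)²/40 = 1/40 = 0.0250
type 3: (27 − 30)²/30 = 9/30 = 0.3000
type 4: (24 − 20)²/20 = 16/20 = 0.8000
type 5: (60 − 60)²/60 = 0/60 = 0.0000
Sum = 1.325
df = 4. Since 1.325 < 7.779, we do not reject H₀.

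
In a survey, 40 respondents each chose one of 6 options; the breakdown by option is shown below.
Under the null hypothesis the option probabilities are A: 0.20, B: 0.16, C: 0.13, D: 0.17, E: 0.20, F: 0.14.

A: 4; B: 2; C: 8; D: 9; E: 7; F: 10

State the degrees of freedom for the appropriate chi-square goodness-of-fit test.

5

There are k = 6 categories and no parameters were estimated from the data, so df = 6 − 1 = 5.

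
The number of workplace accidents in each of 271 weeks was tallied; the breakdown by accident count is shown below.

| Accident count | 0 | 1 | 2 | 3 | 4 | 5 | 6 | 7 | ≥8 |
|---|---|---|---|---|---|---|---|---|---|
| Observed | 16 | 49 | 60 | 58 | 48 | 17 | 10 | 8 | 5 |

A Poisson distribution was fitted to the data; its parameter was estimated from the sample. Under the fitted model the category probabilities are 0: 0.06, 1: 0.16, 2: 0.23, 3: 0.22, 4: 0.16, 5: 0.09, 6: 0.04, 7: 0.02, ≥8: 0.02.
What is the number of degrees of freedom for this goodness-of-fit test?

There are k = 9 categories and 1 parameter estimated from the data, so df = 9 − 1 − 1 = 7.

7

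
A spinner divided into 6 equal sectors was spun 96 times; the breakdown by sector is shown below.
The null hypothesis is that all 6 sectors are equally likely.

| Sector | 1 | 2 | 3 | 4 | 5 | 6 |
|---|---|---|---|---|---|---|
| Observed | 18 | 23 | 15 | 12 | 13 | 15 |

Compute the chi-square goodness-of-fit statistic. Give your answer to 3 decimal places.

Under H₀ each category has probability 1/6, so each expected count is 96/6 = 16.
1: (18 − 16)²/16 = 4/16 = 0.2500
2: (23 − 16)²/16 = 49/16 = 3.0625
3: (15 − 16)²/16 = 1/16 = 0.0625
4: (12 − 16)²/16 = 16/16 = 1.0000
5: (13 − 16)²/16 = 9/16 = 0.5625
6: (15 − 16)²/16 = 1/16 = 0.0625
Sum = 5.000

5.000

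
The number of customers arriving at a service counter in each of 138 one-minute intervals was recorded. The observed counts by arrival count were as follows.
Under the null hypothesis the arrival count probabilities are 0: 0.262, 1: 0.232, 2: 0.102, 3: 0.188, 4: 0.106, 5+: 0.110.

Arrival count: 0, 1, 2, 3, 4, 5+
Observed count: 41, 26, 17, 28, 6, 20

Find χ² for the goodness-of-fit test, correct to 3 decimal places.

Expected counts E_i = n·p_i: 138×0.262 = 36.156, 138×0.232 = 32.016, 138×0.102 = 14.076, 138×0.188 = 25.944, 138×0.106 = 14.628, 138×0.110 = 15.18.
0: (41 − 36.156)²/36.156 = 23.464336/36.156 = 0.6490
1: (26 − 32.016)²/32.016 = 36.192256/32.016 = 1.1304
2: (17 − 14.076)²/14.076 = 8.549776/14.076 = 0.6074
3: (28 − 25.944)²/25.944 = 4.227136/25.944 = 0.1629
4: (6 − 14.628)²/14.628 = 74.442384/14.628 = 5.0890
5+: (20 − 15.18)²/15.18 = 23.2324/15.18 = 1.5305
Sum = 9.169

9.169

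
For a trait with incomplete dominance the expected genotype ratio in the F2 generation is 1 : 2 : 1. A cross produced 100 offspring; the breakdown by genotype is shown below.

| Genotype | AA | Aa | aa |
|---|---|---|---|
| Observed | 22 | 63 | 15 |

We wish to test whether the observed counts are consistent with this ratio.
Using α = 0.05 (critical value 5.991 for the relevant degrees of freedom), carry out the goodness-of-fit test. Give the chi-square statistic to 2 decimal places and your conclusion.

7.74; reject

Ratio total = 4. Expected counts: 100×1/4 = 25, 100×2/4 = 50, 100×1/4 = 25.
cat         O        E   (O−E)²/E
AA         22       25      0.360
Aa         63       50      3.380
aa         15       25      4.000
Sum = 7.74
df = 2. Since 7.74 > 5.991, we reject H₀.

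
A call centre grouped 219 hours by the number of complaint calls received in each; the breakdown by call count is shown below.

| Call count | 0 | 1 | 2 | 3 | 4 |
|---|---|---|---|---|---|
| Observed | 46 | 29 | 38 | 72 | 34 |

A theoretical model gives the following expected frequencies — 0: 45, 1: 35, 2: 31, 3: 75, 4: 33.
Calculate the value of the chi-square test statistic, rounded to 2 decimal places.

0: (46 − 45)²/45 = 1/45 = 0.022
1: (29 − 35)²/35 = 36/35 = 1.029
2: (38 − 31)²/31 = 49/31 = 1.581
3: (72 − 75)²/75 = 9/75 = 0.120
4: (34 − 33)²/33 = 1/33 = 0.030
Sum = 2.78

2.78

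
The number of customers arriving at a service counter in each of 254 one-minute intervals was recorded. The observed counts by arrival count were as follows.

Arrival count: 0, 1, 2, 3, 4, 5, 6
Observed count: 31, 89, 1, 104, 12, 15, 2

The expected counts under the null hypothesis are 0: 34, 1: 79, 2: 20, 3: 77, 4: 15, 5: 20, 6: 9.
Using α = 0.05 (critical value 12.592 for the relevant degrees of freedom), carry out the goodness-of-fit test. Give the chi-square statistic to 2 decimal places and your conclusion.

χ² = (31−34)²/34 + (89−79)²/79 + (1−20)²/20 + (104−77)²/77 + (12−15)²/15 + (15−20)²/20 + (2−9)²/9
   = 0.265 + 1.266 + 18.050 + 9.468 + 0.600 + 1.250 + 5.444
Sum = 36.34
df = 6. Since 36.34 > 12.592, we reject H₀.

36.34; reject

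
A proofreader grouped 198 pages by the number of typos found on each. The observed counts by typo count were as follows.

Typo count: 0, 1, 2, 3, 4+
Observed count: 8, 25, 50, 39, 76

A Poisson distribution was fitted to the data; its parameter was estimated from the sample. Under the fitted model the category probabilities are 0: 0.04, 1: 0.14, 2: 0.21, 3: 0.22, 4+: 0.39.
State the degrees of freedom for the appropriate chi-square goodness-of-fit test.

There are k = 5 categories and 1 parameter estimated from the data, so df = 5 − 1 − 1 = 3.

3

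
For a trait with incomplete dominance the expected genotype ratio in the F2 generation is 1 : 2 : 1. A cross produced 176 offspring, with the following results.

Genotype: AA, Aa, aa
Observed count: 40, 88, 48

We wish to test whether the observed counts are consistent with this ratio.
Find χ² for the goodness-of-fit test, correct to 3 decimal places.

0.727

Ratio total = 4. Expected counts: 176×1/4 = 44, 176×2/4 = 88, 176×1/4 = 44.
cat         O        E   (O−E)²/E
AA         40       44     0.3636
Aa         88       88     0.0000
aa         48       44     0.3636
Sum = 0.727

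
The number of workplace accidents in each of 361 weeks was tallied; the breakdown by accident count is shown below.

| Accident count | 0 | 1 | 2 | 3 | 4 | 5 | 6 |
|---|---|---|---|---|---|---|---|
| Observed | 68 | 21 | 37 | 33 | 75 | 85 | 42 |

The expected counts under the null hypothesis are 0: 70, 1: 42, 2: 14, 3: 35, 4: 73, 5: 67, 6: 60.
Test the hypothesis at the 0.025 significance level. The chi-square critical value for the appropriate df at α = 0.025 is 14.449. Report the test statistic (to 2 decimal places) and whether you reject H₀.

58.75; reject

0: (68 − 70)²/70 = 4/70 = 0.057
1: (21 − 42)²/42 = 441/42 = 10.500
2: (37 − 14)²/14 = 529/14 = 37.786
3: (33 − 35)²/35 = 4/35 = 0.114
4: (75 − 73)²/73 = 4/73 = 0.055
5: (85 − 67)²/67 = 324/67 = 4.836
6: (42 − 60)²/60 = 324/60 = 5.400
Sum = 58.75
df = 6. Since 58.75 > 14.449, we reject H₀.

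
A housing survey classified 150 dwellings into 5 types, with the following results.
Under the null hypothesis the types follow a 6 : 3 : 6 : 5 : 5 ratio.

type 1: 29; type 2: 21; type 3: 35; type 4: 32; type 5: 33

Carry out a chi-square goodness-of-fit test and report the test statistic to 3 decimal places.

2.322

Ratio total = 25. Expected counts: 150×6/25 = 36, 150×3/25 = 18, 150×6/25 = 36, 150×5/25 = 30, 150×5/25 = 30.
χ² = (29−36)²/36 + (21−18)²/18 + (35−36)²/36 + (32−30)²/30 + (33−30)²/30
   = 1.3611 + 0.5000 + 0.0278 + 0.1333 + 0.3000
Sum = 2.322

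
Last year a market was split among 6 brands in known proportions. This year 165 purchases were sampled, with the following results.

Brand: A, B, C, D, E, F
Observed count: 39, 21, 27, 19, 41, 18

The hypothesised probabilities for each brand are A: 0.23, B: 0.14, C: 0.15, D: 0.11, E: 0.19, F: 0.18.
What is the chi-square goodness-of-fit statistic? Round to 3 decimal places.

8.044

Expected counts E_i = n·p_i: 165×0.23 = 37.95, 165×0.14 = 23.1, 165×0.15 = 24.75, 165×0.11 = 18.15, 165×0.19 = 31.35, 165×0.18 = 29.7.
cat         O        E   (O−E)²/E
A          39    37.95     0.0291
B          21     23.1     0.1909
C          27    24.75     0.2045
D          19    18.15     0.0398
E          41    31.35     2.9704
F          18     29.7     4.6091
Sum = 8.044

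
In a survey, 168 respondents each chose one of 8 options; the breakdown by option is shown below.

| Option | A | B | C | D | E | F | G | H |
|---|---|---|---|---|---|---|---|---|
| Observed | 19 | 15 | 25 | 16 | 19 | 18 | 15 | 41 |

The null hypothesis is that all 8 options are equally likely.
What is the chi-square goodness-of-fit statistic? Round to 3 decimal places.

Under H₀ each category has probability 1/8, so each expected count is 168/8 = 21.
χ² = (19−21)²/21 + (15−21)²/21 + (25−21)²/21 + (16−21)²/21 + (19−21)²/21 + (18−21)²/21 + (15−21)²/21 + (41−21)²/21
   = 0.1905 + 1.7143 + 0.7619 + 1.1905 + 0.1905 + 0.4286 + 1.7143 + 19.0476
Sum = 25.238

25.238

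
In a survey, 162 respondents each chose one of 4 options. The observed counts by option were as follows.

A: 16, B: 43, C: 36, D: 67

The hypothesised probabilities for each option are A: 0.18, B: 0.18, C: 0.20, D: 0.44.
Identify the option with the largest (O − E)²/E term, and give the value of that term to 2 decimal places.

Expected counts E_i = n·p_i: 162×0.18 = 29.16, 162×0.18 = 29.16, 162×0.20 = 32.4, 162×0.44 = 71.28.
cat         O        E   (O−E)²/E
A          16    29.16      5.939
B          43    29.16      6.569
C          36     32.4      0.400
D          67    71.28      0.257
The largest term is for B: 6.57.

B, 6.57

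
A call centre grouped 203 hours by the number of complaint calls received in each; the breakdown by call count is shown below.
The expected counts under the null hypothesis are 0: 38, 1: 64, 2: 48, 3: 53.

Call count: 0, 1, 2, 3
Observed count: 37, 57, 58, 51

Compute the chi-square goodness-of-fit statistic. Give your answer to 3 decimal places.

2.951

χ² = (37−38)²/38 + (57−64)²/64 + (58−48)²/48 + (51−53)²/53
   = 0.0263 + 0.7656 + 2.0833 + 0.0755
Sum = 2.951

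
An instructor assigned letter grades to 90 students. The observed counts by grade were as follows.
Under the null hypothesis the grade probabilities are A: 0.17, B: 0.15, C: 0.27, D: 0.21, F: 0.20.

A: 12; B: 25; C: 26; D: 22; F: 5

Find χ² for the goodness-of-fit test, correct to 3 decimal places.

Expected counts E_i = n·p_i: 90×0.17 = 15.3, 90×0.15 = 13.5, 90×0.27 = 24.3, 90×0.21 = 18.9, 90×0.20 = 18.
A: (12 − 15.3)²/15.3 = 10.89/15.3 = 0.7118
B: (25 − 13.5)²/13.5 = 132.25/13.5 = 9.7963
C: (26 − 24.3)²/24.3 = 2.89/24.3 = 0.1189
D: (22 − 18.9)²/18.9 = 9.61/18.9 = 0.5085
F: (5 − 18)²/18 = 169/18 = 9.3889
Sum = 20.524

20.524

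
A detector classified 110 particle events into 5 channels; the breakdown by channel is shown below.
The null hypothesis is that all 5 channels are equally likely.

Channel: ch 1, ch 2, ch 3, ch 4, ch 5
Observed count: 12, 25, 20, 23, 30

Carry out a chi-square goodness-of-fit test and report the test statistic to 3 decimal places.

Under H₀ each category has probability 1/5, so each expected count is 110/5 = 22.
ch 1: (12 − 22)²/22 = 100/22 = 4.5455
ch 2: (25 − 22)²/22 = 9/22 = 0.4091
ch 3: (20 − 22)²/22 = 4/22 = 0.1818
ch 4: (23 − 22)²/22 = 1/22 = 0.0455
ch 5: (30 − 22)²/22 = 64/22 = 2.9091
Sum = 8.091

8.091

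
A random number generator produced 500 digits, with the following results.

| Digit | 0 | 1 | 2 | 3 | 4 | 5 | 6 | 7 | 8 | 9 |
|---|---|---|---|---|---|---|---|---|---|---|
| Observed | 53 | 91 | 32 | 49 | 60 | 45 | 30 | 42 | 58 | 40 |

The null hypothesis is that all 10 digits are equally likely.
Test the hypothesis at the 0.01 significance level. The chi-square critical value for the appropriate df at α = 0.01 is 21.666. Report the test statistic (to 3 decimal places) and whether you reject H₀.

55.360; reject

Under H₀ each category has probability 1/10, so each expected count is 500/10 = 50.
χ² = (53−50)²/50 + (91−50)²/50 + (32−50)²/50 + (49−50)²/50 + (60−50)²/50 + (45−50)²/50 + (30−50)²/50 + (42−50)²/50 + (58−50)²/50 + (40−50)²/50
   = 0.1800 + 33.6200 + 6.4800 + 0.0200 + 2.0000 + 0.5000 + 8.0000 + 1.2800 + 1.2800 + 2.0000
Sum = 55.360
df = 9. Since 55.360 > 21.666, we reject H₀.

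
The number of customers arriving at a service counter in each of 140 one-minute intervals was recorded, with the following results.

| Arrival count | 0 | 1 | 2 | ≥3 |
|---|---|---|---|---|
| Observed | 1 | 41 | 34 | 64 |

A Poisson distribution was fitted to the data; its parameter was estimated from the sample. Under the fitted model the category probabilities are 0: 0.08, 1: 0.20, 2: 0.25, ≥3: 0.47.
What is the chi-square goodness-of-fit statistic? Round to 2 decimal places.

Expected counts E_i = n·p_i: 140×0.08 = 11.2, 140×0.20 = 28, 140×0.25 = 35, 140×0.47 = 65.8.
0: (1 − 11.2)²/11.2 = 104.04/11.2 = 9.289
1: (41 − 28)²/28 = 169/28 = 6.036
2: (34 − 35)²/35 = 1/35 = 0.029
≥3: (64 − 65.8)²/65.8 = 3.24/65.8 = 0.049
Sum = 15.40

15.40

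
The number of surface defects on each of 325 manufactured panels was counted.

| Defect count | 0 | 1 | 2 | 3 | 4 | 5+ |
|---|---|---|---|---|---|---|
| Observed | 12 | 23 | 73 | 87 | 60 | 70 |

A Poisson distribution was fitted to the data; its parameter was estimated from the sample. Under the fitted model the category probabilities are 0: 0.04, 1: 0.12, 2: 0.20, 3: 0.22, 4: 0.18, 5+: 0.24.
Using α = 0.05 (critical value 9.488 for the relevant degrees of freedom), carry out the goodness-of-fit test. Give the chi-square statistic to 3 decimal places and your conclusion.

Expected counts E_i = n·p_i: 325×0.04 = 13, 325×0.12 = 39, 325×0.20 = 65, 325×0.22 = 71.5, 325×0.18 = 58.5, 325×0.24 = 78.
cat         O        E   (O−E)²/E
0          12       13     0.0769
1          23       39     6.5641
2          73       65     0.9846
3          87     71.5     3.3601
4          60     58.5     0.0385
5+         70       78     0.8205
Sum = 11.845
df = 4. Since 11.845 > 9.488, we reject H₀.

11.845; reject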